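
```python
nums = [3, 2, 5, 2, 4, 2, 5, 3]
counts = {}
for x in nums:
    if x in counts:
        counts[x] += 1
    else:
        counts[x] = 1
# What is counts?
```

Initial: counts = {}, nums = [3, 2, 5, 2, 4, 2, 5, 3]
See 3: counts = {3: 1}
See 2: counts = {3: 1, 2: 1}
See 5: counts = {3: 1, 2: 1, 5: 1}
See 2: counts = {3: 1, 2: 2, 5: 1}
See 4: counts = {3: 1, 2: 2, 5: 1, 4: 1}
See 2: counts = {3: 1, 2: 3, 5: 1, 4: 1}
See 5: counts = {3: 1, 2: 3, 5: 2, 4: 1}
See 3: counts = {3: 2, 2: 3, 5: 2, 4: 1}

{3: 2, 2: 3, 5: 2, 4: 1}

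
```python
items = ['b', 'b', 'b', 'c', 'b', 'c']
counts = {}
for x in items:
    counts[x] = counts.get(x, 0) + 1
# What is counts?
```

Initial: counts = {}, items = ['b', 'b', 'b', 'c', 'b', 'c']
See 'b': counts = {'b': 1}
See 'b': counts = {'b': 2}
See 'b': counts = {'b': 3}
See 'c': counts = {'b': 3, 'c': 1}
See 'b': counts = {'b': 4, 'c': 1}
See 'c': counts = {'b': 4, 'c': 2}

{'b': 4, 'c': 2}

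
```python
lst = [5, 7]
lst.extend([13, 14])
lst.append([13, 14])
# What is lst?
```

After line 1: lst = [5, 7]
After line 2 (extend unpacks [13, 14]): lst = [5, 7, 13, 14]
After line 3 (append adds [13, 14] as single element): lst = [5, 7, 13, 14, [13, 14]]

[5, 7, 13, 14, [13, 14]]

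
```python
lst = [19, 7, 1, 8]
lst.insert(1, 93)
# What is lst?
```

[19, 93, 7, 1, 8]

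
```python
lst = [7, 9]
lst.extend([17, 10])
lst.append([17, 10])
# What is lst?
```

After line 1: lst = [7, 9]
After line 2 (extend unpacks [17, 10]): lst = [7, 9, 17, 10]
After line 3 (append adds [17, 10] as single element): lst = [7, 9, 17, 10, [17, 10]]

[7, 9, 17, 10, [17, 10]]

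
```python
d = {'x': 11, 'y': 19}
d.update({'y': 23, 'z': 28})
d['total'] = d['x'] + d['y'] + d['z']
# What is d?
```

After line 1: d = {'x': 11, 'y': 19}
After line 2 (y overwritten, z added): d = {'x': 11, 'y': 23, 'z': 28}
After line 3 (total = 11 + 23 + 28 = 62): d = {'x': 11, 'y': 23, 'z': 28, 'total': 62}

{'x': 11, 'y': 23, 'z': 28, 'total': 62}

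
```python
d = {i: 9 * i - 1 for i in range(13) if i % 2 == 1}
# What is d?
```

{1: 8, 3: 26, 5: 44, 7: 62, 9: 80, 11: 98}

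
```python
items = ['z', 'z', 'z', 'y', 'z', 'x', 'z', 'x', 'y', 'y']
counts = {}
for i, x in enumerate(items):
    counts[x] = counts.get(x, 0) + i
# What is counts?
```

Initial: counts = {}, items = ['z', 'z', 'z', 'y', 'z', 'x', 'z', 'x', 'y', 'y']
i=0, x='z': counts = {'z': 0}
i=1, x='z': counts = {'z': 1}
i=2, x='z': counts = {'z': 3}
i=3, x='y': counts = {'z': 3, 'y': 3}
i=4, x='z': counts = {'z': 7, 'y': 3}
i=5, x='x': counts = {'z': 7, 'y': 3, 'x': 5}
i=6, x='z': counts = {'z': 13, 'y': 3, 'x': 5}
i=7, x='x': counts = {'z': 13, 'y': 3, 'x': 12}
i=8, x='y': counts = {'z': 13, 'y': 11, 'x': 12}
i=9, x='y': counts = {'z': 13, 'y': 20, 'x': 12}

{'z': 13, 'y': 20, 'x': 12}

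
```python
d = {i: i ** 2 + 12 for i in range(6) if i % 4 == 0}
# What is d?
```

{0: 12, 4: 28}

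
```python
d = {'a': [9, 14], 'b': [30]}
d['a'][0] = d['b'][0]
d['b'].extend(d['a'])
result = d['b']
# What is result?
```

After line 1: d = {'a': [9, 14], 'b': [30]}
After line 2 (a[0] = b[0] = 30): d = {'a': [30, 14], 'b': [30]}
After line 3 (b.extend(a) appends [30, 14]): d = {'a': [30, 14], 'b': [30, 30, 14]}
After line 4: result = d['b'] = [30, 30, 14]

[30, 30, 14]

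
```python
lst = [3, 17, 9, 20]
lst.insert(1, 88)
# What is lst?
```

[3, 88, 17, 9, 20]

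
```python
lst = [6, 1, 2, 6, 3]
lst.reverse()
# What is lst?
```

[3, 6, 2, 1, 6]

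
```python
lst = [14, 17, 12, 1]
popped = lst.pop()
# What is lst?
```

[14, 17, 12]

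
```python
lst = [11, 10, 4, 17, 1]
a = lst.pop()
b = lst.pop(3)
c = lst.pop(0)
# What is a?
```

After line 1: lst = [11, 10, 4, 17, 1]
After line 2 (pop() -> a = 1): lst = [11, 10, 4, 17]
After line 3 (pop(3) -> b = 17): lst = [11, 10, 4]
After line 4 (pop(0) -> c = 11): lst = [10, 4]

1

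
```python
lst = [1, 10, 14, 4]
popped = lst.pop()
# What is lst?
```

[1, 10, 14]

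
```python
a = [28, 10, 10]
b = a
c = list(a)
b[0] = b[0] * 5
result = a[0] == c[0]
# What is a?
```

After line 1: a = [28, 10, 10]
After line 2 (b = a, alias): a = [28, 10, 10], b = [28, 10, 10]
After line 3 (c = list(a) is a copy, new object): c = [28, 10, 10]
After line 4 (b[0] = 28 * 5 = 140; mutates shared a/b): a = b = [140, 10, 10], c = [28, 10, 10]
After line 5 (a[0] = 140, c[0] = 28; result = False)

[140, 10, 10]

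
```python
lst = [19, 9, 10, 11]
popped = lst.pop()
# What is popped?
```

11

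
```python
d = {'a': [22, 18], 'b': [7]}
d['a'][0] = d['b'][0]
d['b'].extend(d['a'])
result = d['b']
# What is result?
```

After line 1: d = {'a': [22, 18], 'b': [7]}
After line 2 (a[0] = b[0] = 7): d = {'a': [7, 18], 'b': [7]}
After line 3 (b.extend(a) appends [7, 18]): d = {'a': [7, 18], 'b': [7, 7, 18]}
After line 4: result = d['b'] = [7, 7, 18]

[7, 7, 18]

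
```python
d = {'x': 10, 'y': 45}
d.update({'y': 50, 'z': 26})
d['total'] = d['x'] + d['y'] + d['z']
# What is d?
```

After line 1: d = {'x': 10, 'y': 45}
After line 2 (y overwritten, z added): d = {'x': 10, 'y': 50, 'z': 26}
After line 3 (total = 10 + 50 + 26 = 86): d = {'x': 10, 'y': 50, 'z': 26, 'total': 86}

{'x': 10, 'y': 50, 'z': 26, 'total': 86}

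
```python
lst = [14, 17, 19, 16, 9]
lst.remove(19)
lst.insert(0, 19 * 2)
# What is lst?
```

After line 1: lst = [14, 17, 19, 16, 9]
After line 2 (remove first 19): lst = [14, 17, 16, 9]
After line 3 (insert 38 at index 0): lst = [38, 14, 17, 16, 9]

[38, 14, 17, 16, 9]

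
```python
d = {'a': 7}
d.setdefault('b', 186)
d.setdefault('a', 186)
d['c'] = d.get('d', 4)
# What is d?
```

After line 1: d = {'a': 7}
After line 2 (setdefault adds 'b'=186): d = {'a': 7, 'b': 186}
After line 3 (setdefault 'a' no-op, already exists): d = {'a': 7, 'b': 186}
After line 4 (get('d', 4) returns default since 'd' not in d): d = {'a': 7, 'b': 186, 'c': 4}

{'a': 7, 'b': 186, 'c': 4}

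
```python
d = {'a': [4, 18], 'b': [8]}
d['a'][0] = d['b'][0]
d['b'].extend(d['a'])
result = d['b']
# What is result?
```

After line 1: d = {'a': [4, 18], 'b': [8]}
After line 2 (a[0] = b[0] = 8): d = {'a': [8, 18], 'b': [8]}
After line 3 (b.extend(a) appends [8, 18]): d = {'a': [8, 18], 'b': [8, 8, 18]}
After line 4: result = d['b'] = [8, 8, 18]

[8, 8, 18]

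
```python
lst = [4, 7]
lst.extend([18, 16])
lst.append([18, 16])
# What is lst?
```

After line 1: lst = [4, 7]
After line 2 (extend unpacks [18, 16]): lst = [4, 7, 18, 16]
After line 3 (append adds [18, 16] as single element): lst = [4, 7, 18, 16, [18, 16]]

[4, 7, 18, 16, [18, 16]]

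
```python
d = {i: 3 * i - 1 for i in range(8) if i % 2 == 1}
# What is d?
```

{1: 2, 3: 8, 5: 14, 7: 20}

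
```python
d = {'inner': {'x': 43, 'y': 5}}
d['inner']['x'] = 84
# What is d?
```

After line 1: d = {'inner': {'x': 43, 'y': 5}}
After line 2 (inner x overwritten): d = {'inner': {'x': 84, 'y': 5}}

{'inner': {'x': 84, 'y': 5}}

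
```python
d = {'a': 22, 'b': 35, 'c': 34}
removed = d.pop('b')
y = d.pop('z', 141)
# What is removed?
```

After line 1: d = {'a': 22, 'b': 35, 'c': 34}
After line 2 (pop 'b' returns 35): d = {'a': 22, 'c': 34}, removed = 35
After line 3 (pop 'z' missing, returns default 141): d = {'a': 22, 'c': 34}, y = 141

35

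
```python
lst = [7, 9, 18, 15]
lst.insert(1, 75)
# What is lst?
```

[7, 75, 9, 18, 15]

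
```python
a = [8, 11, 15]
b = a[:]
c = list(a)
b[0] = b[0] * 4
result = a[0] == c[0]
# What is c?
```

After line 1: a = [8, 11, 15]
After line 2 (b = a[:], copy): a = [8, 11, 15], b = [8, 11, 15]
After line 3 (c = list(a) is a copy, new object): c = [8, 11, 15]
After line 4 (b[0] = 8 * 4 = 32; only b mutates (copy)): a = [8, 11, 15], b = [32, 11, 15], c = [8, 11, 15]
After line 5 (a[0] = 8, c[0] = 8; result = True)

[8, 11, 15]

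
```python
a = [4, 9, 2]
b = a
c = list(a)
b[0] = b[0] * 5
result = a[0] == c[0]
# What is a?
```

After line 1: a = [4, 9, 2]
After line 2 (b = a, alias): a = [4, 9, 2], b = [4, 9, 2]
After line 3 (c = list(a) is a copy, new object): c = [4, 9, 2]
After line 4 (b[0] = 4 * 5 = 20; mutates shared a/b): a = b = [20, 9, 2], c = [4, 9, 2]
After line 5 (a[0] = 20, c[0] = 4; result = False)

[20, 9, 2]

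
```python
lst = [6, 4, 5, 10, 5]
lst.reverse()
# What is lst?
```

[5, 10, 5, 4, 6]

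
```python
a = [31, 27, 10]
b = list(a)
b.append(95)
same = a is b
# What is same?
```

After line 1: a = [31, 27, 10]
After line 2 (b = list(a) is a shallow copy, new object): a = [31, 27, 10], b = [31, 27, 10]
After line 3 (append only mutates b): a = [31, 27, 10], b = [31, 27, 10, 95]
After line 4 (same = a is b; different objects -> False): same = False

False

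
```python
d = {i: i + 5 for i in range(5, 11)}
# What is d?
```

{5: 10, 6: 11, 7: 12, 8: 13, 9: 14, 10: 15}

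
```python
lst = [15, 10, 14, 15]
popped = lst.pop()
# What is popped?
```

15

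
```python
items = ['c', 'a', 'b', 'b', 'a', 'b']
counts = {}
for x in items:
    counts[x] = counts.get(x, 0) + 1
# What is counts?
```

Initial: counts = {}, items = ['c', 'a', 'b', 'b', 'a', 'b']
See 'c': counts = {'c': 1}
See 'a': counts = {'c': 1, 'a': 1}
See 'b': counts = {'c': 1, 'a': 1, 'b': 1}
See 'b': counts = {'c': 1, 'a': 1, 'b': 2}
See 'a': counts = {'c': 1, 'a': 2, 'b': 2}
See 'b': counts = {'c': 1, 'a': 2, 'b': 3}

{'c': 1, 'a': 2, 'b': 3}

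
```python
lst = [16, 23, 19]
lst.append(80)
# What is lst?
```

[16, 23, 19, 80]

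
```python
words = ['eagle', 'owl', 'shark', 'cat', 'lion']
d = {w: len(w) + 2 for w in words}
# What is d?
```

{'eagle': 7, 'owl': 5, 'shark': 7, 'cat': 5, 'lion': 6}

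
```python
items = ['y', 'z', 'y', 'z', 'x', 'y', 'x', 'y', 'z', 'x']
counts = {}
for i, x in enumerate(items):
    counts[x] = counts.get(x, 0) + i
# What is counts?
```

Initial: counts = {}, items = ['y', 'z', 'y', 'z', 'x', 'y', 'x', 'y', 'z', 'x']
i=0, x='y': counts = {'y': 0}
i=1, x='z': counts = {'y': 0, 'z': 1}
i=2, x='y': counts = {'y': 2, 'z': 1}
i=3, x='z': counts = {'y': 2, 'z': 4}
i=4, x='x': counts = {'y': 2, 'z': 4, 'x': 4}
i=5, x='y': counts = {'y': 7, 'z': 4, 'x': 4}
i=6, x='x': counts = {'y': 7, 'z': 4, 'x': 10}
i=7, x='y': counts = {'y': 14, 'z': 4, 'x': 10}
i=8, x='z': counts = {'y': 14, 'z': 12, 'x': 10}
i=9, x='x': counts = {'y': 14, 'z': 12, 'x': 19}

{'y': 14, 'z': 12, 'x': 19}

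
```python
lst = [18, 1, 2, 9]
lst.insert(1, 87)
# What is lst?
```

[18, 87, 1, 2, 9]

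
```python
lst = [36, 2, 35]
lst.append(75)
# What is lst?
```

[36, 2, 35, 75]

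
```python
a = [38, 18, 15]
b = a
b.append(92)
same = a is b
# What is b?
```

After line 1: a = [38, 18, 15]
After line 2 (b = a is an alias, same object): a = [38, 18, 15], b = [38, 18, 15]
After line 3 (b.append mutates the shared list): a = [38, 18, 15, 92], b = [38, 18, 15, 92]
After line 4 (same = a is b; same object -> True): same = True

[38, 18, 15, 92]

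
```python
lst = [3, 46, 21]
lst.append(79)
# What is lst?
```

[3, 46, 21, 79]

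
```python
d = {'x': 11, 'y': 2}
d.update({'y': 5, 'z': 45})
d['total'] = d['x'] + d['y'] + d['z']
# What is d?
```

After line 1: d = {'x': 11, 'y': 2}
After line 2 (y overwritten, z added): d = {'x': 11, 'y': 5, 'z': 45}
After line 3 (total = 11 + 5 + 45 = 61): d = {'x': 11, 'y': 5, 'z': 45, 'total': 61}

{'x': 11, 'y': 5, 'z': 45, 'total': 61}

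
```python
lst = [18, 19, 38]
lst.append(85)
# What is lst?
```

[18, 19, 38, 85]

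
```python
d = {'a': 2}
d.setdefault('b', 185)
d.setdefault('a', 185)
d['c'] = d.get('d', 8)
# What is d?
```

After line 1: d = {'a': 2}
After line 2 (setdefault adds 'b'=185): d = {'a': 2, 'b': 185}
After line 3 (setdefault 'a' no-op, already exists): d = {'a': 2, 'b': 185}
After line 4 (get('d', 8) returns default since 'd' not in d): d = {'a': 2, 'b': 185, 'c': 8}

{'a': 2, 'b': 185, 'c': 8}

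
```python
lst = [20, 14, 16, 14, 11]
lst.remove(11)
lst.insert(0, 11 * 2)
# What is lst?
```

After line 1: lst = [20, 14, 16, 14, 11]
After line 2 (remove first 11): lst = [20, 14, 16, 14]
After line 3 (insert 22 at index 0): lst = [22, 20, 14, 16, 14]

[22, 20, 14, 16, 14]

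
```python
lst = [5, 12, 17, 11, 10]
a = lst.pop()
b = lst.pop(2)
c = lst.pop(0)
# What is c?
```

After line 1: lst = [5, 12, 17, 11, 10]
After line 2 (pop() -> a = 10): lst = [5, 12, 17, 11]
After line 3 (pop(2) -> b = 17): lst = [5, 12, 11]
After line 4 (pop(0) -> c = 5): lst = [12, 11]

5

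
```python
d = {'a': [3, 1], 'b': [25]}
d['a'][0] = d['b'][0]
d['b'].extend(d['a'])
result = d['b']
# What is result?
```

After line 1: d = {'a': [3, 1], 'b': [25]}
After line 2 (a[0] = b[0] = 25): d = {'a': [25, 1], 'b': [25]}
After line 3 (b.extend(a) appends [25, 1]): d = {'a': [25, 1], 'b': [25, 25, 1]}
After line 4: result = d['b'] = [25, 25, 1]

[25, 25, 1]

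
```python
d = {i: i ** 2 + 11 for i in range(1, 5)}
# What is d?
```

{1: 12, 2: 15, 3: 20, 4: 27}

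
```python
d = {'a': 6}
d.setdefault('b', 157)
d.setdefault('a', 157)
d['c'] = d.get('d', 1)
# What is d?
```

After line 1: d = {'a': 6}
After line 2 (setdefault adds 'b'=157): d = {'a': 6, 'b': 157}
After line 3 (setdefault 'a' no-op, already exists): d = {'a': 6, 'b': 157}
After line 4 (get('d', 1) returns default since 'd' not in d): d = {'a': 6, 'b': 157, 'c': 1}

{'a': 6, 'b': 157, 'c': 1}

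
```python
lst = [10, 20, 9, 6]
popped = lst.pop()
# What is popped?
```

6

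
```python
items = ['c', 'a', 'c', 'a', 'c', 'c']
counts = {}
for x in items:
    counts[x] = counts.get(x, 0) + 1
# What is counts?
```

Initial: counts = {}, items = ['c', 'a', 'c', 'a', 'c', 'c']
See 'c': counts = {'c': 1}
See 'a': counts = {'c': 1, 'a': 1}
See 'c': counts = {'c': 2, 'a': 1}
See 'a': counts = {'c': 2, 'a': 2}
See 'c': counts = {'c': 3, 'a': 2}
See 'c': counts = {'c': 4, 'a': 2}

{'c': 4, 'a': 2}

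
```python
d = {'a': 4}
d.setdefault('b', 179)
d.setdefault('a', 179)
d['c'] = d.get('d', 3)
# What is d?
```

After line 1: d = {'a': 4}
After line 2 (setdefault adds 'b'=179): d = {'a': 4, 'b': 179}
After line 3 (setdefault 'a' no-op, already exists): d = {'a': 4, 'b': 179}
After line 4 (get('d', 3) returns default since 'd' not in d): d = {'a': 4, 'b': 179, 'c': 3}

{'a': 4, 'b': 179, 'c': 3}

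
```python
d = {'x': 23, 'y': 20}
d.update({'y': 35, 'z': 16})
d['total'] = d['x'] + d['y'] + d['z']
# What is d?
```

After line 1: d = {'x': 23, 'y': 20}
After line 2 (y overwritten, z added): d = {'x': 23, 'y': 35, 'z': 16}
After line 3 (total = 23 + 35 + 16 = 74): d = {'x': 23, 'y': 35, 'z': 16, 'total': 74}

{'x': 23, 'y': 35, 'z': 16, 'total': 74}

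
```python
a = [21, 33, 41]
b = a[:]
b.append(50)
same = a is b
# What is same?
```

After line 1: a = [21, 33, 41]
After line 2 (b = a[:] is a shallow copy, new object): a = [21, 33, 41], b = [21, 33, 41]
After line 3 (append only mutates b): a = [21, 33, 41], b = [21, 33, 41, 50]
After line 4 (same = a is b; different objects -> False): same = False

False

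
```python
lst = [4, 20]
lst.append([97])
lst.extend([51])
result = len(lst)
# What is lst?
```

After line 1: lst = [4, 20]
After line 2 (append adds [97] as single element): lst = [4, 20, [97]]
After line 3 (extend unpacks [51], adds 51): lst = [4, 20, [97], 51]
After line 4: result = len(lst) = 4

[4, 20, [97], 51]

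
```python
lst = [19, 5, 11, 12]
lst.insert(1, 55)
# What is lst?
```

[19, 55, 5, 11, 12]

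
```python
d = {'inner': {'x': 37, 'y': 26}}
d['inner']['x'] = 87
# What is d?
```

After line 1: d = {'inner': {'x': 37, 'y': 26}}
After line 2 (inner x overwritten): d = {'inner': {'x': 87, 'y': 26}}

{'inner': {'x': 87, 'y': 26}}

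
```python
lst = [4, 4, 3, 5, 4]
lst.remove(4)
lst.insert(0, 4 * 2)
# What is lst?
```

After line 1: lst = [4, 4, 3, 5, 4]
After line 2 (remove first 4): lst = [4, 3, 5, 4]
After line 3 (insert 8 at index 0): lst = [8, 4, 3, 5, 4]

[8, 4, 3, 5, 4]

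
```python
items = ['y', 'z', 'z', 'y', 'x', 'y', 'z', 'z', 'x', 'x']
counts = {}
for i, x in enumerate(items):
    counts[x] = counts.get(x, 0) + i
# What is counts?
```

Initial: counts = {}, items = ['y', 'z', 'z', 'y', 'x', 'y', 'z', 'z', 'x', 'x']
i=0, x='y': counts = {'y': 0}
i=1, x='z': counts = {'y': 0, 'z': 1}
i=2, x='z': counts = {'y': 0, 'z': 3}
i=3, x='y': counts = {'y': 3, 'z': 3}
i=4, x='x': counts = {'y': 3, 'z': 3, 'x': 4}
i=5, x='y': counts = {'y': 8, 'z': 3, 'x': 4}
i=6, x='z': counts = {'y': 8, 'z': 9, 'x': 4}
i=7, x='z': counts = {'y': 8, 'z': 16, 'x': 4}
i=8, x='x': counts = {'y': 8, 'z': 16, 'x': 12}
i=9, x='x': counts = {'y': 8, 'z': 16, 'x': 21}

{'y': 8, 'z': 16, 'x': 21}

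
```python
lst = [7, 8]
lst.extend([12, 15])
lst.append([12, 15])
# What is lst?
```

After line 1: lst = [7, 8]
After line 2 (extend unpacks [12, 15]): lst = [7, 8, 12, 15]
After line 3 (append adds [12, 15] as single element): lst = [7, 8, 12, 15, [12, 15]]

[7, 8, 12, 15, [12, 15]]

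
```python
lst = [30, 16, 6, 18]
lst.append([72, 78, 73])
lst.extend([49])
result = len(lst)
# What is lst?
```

After line 1: lst = [30, 16, 6, 18]
After line 2 (append adds [72, 78, 73] as single element): lst = [30, 16, 6, 18, [72, 78, 73]]
After line 3 (extend unpacks [49], adds 49): lst = [30, 16, 6, 18, [72, 78, 73], 49]
After line 4: result = len(lst) = 6

[30, 16, 6, 18, [72, 78, 73], 49]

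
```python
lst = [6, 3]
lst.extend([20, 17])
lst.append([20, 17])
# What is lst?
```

After line 1: lst = [6, 3]
After line 2 (extend unpacks [20, 17]): lst = [6, 3, 20, 17]
After line 3 (append adds [20, 17] as single element): lst = [6, 3, 20, 17, [20, 17]]

[6, 3, 20, 17, [20, 17]]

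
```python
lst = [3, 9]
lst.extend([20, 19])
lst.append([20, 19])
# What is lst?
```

After line 1: lst = [3, 9]
After line 2 (extend unpacks [20, 19]): lst = [3, 9, 20, 19]
After line 3 (append adds [20, 19] as single element): lst = [3, 9, 20, 19, [20, 19]]

[3, 9, 20, 19, [20, 19]]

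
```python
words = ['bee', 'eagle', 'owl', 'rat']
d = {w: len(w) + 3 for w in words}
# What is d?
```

{'bee': 6, 'eagle': 8, 'owl': 6, 'rat': 6}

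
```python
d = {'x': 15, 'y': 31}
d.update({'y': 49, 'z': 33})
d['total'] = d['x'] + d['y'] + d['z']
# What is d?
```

After line 1: d = {'x': 15, 'y': 31}
After line 2 (y overwritten, z added): d = {'x': 15, 'y': 49, 'z': 33}
After line 3 (total = 15 + 49 + 33 = 97): d = {'x': 15, 'y': 49, 'z': 33, 'total': 97}

{'x': 15, 'y': 49, 'z': 33, 'total': 97}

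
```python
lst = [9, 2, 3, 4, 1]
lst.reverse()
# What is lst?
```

[1, 4, 3, 2, 9]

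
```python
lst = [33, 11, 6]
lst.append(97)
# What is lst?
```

[33, 11, 6, 97]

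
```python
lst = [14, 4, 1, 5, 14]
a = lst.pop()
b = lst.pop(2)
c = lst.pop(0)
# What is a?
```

After line 1: lst = [14, 4, 1, 5, 14]
After line 2 (pop() -> a = 14): lst = [14, 4, 1, 5]
After line 3 (pop(2) -> b = 1): lst = [14, 4, 5]
After line 4 (pop(0) -> c = 14): lst = [4, 5]

14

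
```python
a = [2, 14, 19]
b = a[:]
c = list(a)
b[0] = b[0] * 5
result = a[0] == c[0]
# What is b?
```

After line 1: a = [2, 14, 19]
After line 2 (b = a[:], copy): a = [2, 14, 19], b = [2, 14, 19]
After line 3 (c = list(a) is a copy, new object): c = [2, 14, 19]
After line 4 (b[0] = 2 * 5 = 10; only b mutates (copy)): a = [2, 14, 19], b = [10, 14, 19], c = [2, 14, 19]
After line 5 (a[0] = 2, c[0] = 2; result = True)

[10, 14, 19]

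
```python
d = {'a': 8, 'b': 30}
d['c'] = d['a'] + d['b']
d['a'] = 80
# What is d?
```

After line 1: d = {'a': 8, 'b': 30}
After line 2 (d['c'] = 8 + 30): d = {'a': 8, 'b': 30, 'c': 38}
After line 3: d = {'a': 80, 'b': 30, 'c': 38}

{'a': 80, 'b': 30, 'c': 38}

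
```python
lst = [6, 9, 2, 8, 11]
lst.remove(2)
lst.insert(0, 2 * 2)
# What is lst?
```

After line 1: lst = [6, 9, 2, 8, 11]
After line 2 (remove first 2): lst = [6, 9, 8, 11]
After line 3 (insert 4 at index 0): lst = [4, 6, 9, 8, 11]

[4, 6, 9, 8, 11]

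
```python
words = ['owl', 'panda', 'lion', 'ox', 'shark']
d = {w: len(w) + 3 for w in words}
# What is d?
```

{'owl': 6, 'panda': 8, 'lion': 7, 'ox': 5, 'shark': 8}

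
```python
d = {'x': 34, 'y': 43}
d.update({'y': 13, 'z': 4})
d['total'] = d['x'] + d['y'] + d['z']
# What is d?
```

After line 1: d = {'x': 34, 'y': 43}
After line 2 (y overwritten, z added): d = {'x': 34, 'y': 13, 'z': 4}
After line 3 (total = 34 + 13 + 4 = 51): d = {'x': 34, 'y': 13, 'z': 4, 'total': 51}

{'x': 34, 'y': 13, 'z': 4, 'total': 51}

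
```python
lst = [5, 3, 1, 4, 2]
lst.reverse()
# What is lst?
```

[2, 4, 1, 3, 5]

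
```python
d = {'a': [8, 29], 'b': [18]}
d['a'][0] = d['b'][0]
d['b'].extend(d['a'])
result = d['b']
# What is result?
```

After line 1: d = {'a': [8, 29], 'b': [18]}
After line 2 (a[0] = b[0] = 18): d = {'a': [18, 29], 'b': [18]}
After line 3 (b.extend(a) appends [18, 29]): d = {'a': [18, 29], 'b': [18, 18, 29]}
After line 4: result = d['b'] = [18, 18, 29]

[18, 18, 29]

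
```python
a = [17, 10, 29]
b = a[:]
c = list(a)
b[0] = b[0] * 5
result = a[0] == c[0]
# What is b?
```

After line 1: a = [17, 10, 29]
After line 2 (b = a[:], copy): a = [17, 10, 29], b = [17, 10, 29]
After line 3 (c = list(a) is a copy, new object): c = [17, 10, 29]
After line 4 (b[0] = 17 * 5 = 85; only b mutates (copy)): a = [17, 10, 29], b = [85, 10, 29], c = [17, 10, 29]
After line 5 (a[0] = 17, c[0] = 17; result = True)

[85, 10, 29]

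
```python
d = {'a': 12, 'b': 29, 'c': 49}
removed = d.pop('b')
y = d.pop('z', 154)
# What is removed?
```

After line 1: d = {'a': 12, 'b': 29, 'c': 49}
After line 2 (pop 'b' returns 29): d = {'a': 12, 'c': 49}, removed = 29
After line 3 (pop 'z' missing, returns default 154): d = {'a': 12, 'c': 49}, y = 154

29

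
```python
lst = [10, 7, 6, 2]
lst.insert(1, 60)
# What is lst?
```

[10, 60, 7, 6, 2]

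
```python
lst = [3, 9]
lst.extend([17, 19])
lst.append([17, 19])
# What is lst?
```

After line 1: lst = [3, 9]
After line 2 (extend unpacks [17, 19]): lst = [3, 9, 17, 19]
After line 3 (append adds [17, 19] as single element): lst = [3, 9, 17, 19, [17, 19]]

[3, 9, 17, 19, [17, 19]]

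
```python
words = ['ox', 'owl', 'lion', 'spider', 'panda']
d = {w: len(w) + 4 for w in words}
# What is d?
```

{'ox': 6, 'owl': 7, 'lion': 8, 'spider': 10, 'panda': 9}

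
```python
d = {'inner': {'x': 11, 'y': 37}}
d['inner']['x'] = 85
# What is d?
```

After line 1: d = {'inner': {'x': 11, 'y': 37}}
After line 2 (inner x overwritten): d = {'inner': {'x': 85, 'y': 37}}

{'inner': {'x': 85, 'y': 37}}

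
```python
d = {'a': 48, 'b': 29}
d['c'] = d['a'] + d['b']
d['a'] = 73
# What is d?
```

After line 1: d = {'a': 48, 'b': 29}
After line 2 (d['c'] = 48 + 29): d = {'a': 48, 'b': 29, 'c': 77}
After line 3: d = {'a': 73, 'b': 29, 'c': 77}

{'a': 73, 'b': 29, 'c': 77}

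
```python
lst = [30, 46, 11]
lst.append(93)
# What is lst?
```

[30, 46, 11, 93]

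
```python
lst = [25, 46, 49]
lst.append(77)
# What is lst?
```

[25, 46, 49, 77]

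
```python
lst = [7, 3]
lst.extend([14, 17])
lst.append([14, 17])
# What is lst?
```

After line 1: lst = [7, 3]
After line 2 (extend unpacks [14, 17]): lst = [7, 3, 14, 17]
After line 3 (append adds [14, 17] as single element): lst = [7, 3, 14, 17, [14, 17]]

[7, 3, 14, 17, [14, 17]]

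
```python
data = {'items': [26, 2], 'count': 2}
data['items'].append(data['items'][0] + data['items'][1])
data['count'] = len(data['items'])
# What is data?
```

After line 1: data = {'items': [26, 2], 'count': 2}
After line 2 (append 26 + 2 = 28): data = {'items': [26, 2, 28], 'count': 2}
After line 3 (count = len(items) = 3): data = {'items': [26, 2, 28], 'count': 3}

{'items': [26, 2, 28], 'count': 3}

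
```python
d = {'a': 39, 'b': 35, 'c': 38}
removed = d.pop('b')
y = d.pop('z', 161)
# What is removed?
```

After line 1: d = {'a': 39, 'b': 35, 'c': 38}
After line 2 (pop 'b' returns 35): d = {'a': 39, 'c': 38}, removed = 35
After line 3 (pop 'z' missing, returns default 161): d = {'a': 39, 'c': 38}, y = 161

35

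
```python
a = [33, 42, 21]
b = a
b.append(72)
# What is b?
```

After line 1: a = [33, 42, 21]
After line 2 (b = a is an alias, same object): a = [33, 42, 21], b = [33, 42, 21]
After line 3 (b.append mutates the shared list): a = [33, 42, 21, 72], b = [33, 42, 21, 72]

[33, 42, 21, 72]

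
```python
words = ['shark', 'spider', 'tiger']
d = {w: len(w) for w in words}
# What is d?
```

{'shark': 5, 'spider': 6, 'tiger': 5}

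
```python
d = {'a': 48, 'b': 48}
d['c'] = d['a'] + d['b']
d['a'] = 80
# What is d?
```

After line 1: d = {'a': 48, 'b': 48}
After line 2 (d['c'] = 48 + 48): d = {'a': 48, 'b': 48, 'c': 96}
After line 3: d = {'a': 80, 'b': 48, 'c': 96}

{'a': 80, 'b': 48, 'c': 96}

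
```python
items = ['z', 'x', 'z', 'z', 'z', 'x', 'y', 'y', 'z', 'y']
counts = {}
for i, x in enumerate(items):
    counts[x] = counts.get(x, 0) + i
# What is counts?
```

Initial: counts = {}, items = ['z', 'x', 'z', 'z', 'z', 'x', 'y', 'y', 'z', 'y']
i=0, x='z': counts = {'z': 0}
i=1, x='x': counts = {'z': 0, 'x': 1}
i=2, x='z': counts = {'z': 2, 'x': 1}
i=3, x='z': counts = {'z': 5, 'x': 1}
i=4, x='z': counts = {'z': 9, 'x': 1}
i=5, x='x': counts = {'z': 9, 'x': 6}
i=6, x='y': counts = {'z': 9, 'x': 6, 'y': 6}
i=7, x='y': counts = {'z': 9, 'x': 6, 'y': 13}
i=8, x='z': counts = {'z': 17, 'x': 6, 'y': 13}
i=9, x='y': counts = {'z': 17, 'x': 6, 'y': 22}

{'z': 17, 'x': 6, 'y': 22}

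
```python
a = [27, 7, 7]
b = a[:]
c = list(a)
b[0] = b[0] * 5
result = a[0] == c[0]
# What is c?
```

After line 1: a = [27, 7, 7]
After line 2 (b = a[:], copy): a = [27, 7, 7], b = [27, 7, 7]
After line 3 (c = list(a) is a copy, new object): c = [27, 7, 7]
After line 4 (b[0] = 27 * 5 = 135; only b mutates (copy)): a = [27, 7, 7], b = [135, 7, 7], c = [27, 7, 7]
After line 5 (a[0] = 27, c[0] = 27; result = True)

[27, 7, 7]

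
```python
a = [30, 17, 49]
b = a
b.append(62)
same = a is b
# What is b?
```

After line 1: a = [30, 17, 49]
After line 2 (b = a is an alias, same object): a = [30, 17, 49], b = [30, 17, 49]
After line 3 (b.append mutates the shared list): a = [30, 17, 49, 62], b = [30, 17, 49, 62]
After line 4 (same = a is b; same object -> True): same = True

[30, 17, 49, 62]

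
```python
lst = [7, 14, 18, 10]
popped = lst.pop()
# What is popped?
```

10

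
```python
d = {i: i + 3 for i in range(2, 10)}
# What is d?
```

{2: 5, 3: 6, 4: 7, 5: 8, 6: 9, 7: 10, 8: 11, 9: 12}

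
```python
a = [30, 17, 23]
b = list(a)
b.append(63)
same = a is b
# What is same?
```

After line 1: a = [30, 17, 23]
After line 2 (b = list(a) is a shallow copy, new object): a = [30, 17, 23], b = [30, 17, 23]
After line 3 (append only mutates b): a = [30, 17, 23], b = [30, 17, 23, 63]
After line 4 (same = a is b; different objects -> False): same = False

False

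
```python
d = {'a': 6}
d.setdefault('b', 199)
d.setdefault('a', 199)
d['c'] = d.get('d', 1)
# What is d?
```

After line 1: d = {'a': 6}
After line 2 (setdefault adds 'b'=199): d = {'a': 6, 'b': 199}
After line 3 (setdefault 'a' no-op, already exists): d = {'a': 6, 'b': 199}
After line 4 (get('d', 1) returns default since 'd' not in d): d = {'a': 6, 'b': 199, 'c': 1}

{'a': 6, 'b': 199, 'c': 1}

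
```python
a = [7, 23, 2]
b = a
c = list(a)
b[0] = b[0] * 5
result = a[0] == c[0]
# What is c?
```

After line 1: a = [7, 23, 2]
After line 2 (b = a, alias): a = [7, 23, 2], b = [7, 23, 2]
After line 3 (c = list(a) is a copy, new object): c = [7, 23, 2]
After line 4 (b[0] = 7 * 5 = 35; mutates shared a/b): a = b = [35, 23, 2], c = [7, 23, 2]
After line 5 (a[0] = 35, c[0] = 7; result = False)

[7, 23, 2]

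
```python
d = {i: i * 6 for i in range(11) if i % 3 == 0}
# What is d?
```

{0: 0, 3: 18, 6: 36, 9: 54}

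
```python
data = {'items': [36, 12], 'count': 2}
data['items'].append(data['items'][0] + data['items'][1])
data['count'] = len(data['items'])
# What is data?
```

After line 1: data = {'items': [36, 12], 'count': 2}
After line 2 (append 36 + 12 = 48): data = {'items': [36, 12, 48], 'count': 2}
After line 3 (count = len(items) = 3): data = {'items': [36, 12, 48], 'count': 3}

{'items': [36, 12, 48], 'count': 3}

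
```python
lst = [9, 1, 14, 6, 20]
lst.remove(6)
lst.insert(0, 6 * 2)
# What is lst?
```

After line 1: lst = [9, 1, 14, 6, 20]
After line 2 (remove first 6): lst = [9, 1, 14, 20]
After line 3 (insert 12 at index 0): lst = [12, 9, 1, 14, 20]

[12, 9, 1, 14, 20]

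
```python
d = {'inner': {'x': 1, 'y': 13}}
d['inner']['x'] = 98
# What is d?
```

After line 1: d = {'inner': {'x': 1, 'y': 13}}
After line 2 (inner x overwritten): d = {'inner': {'x': 98, 'y': 13}}

{'inner': {'x': 98, 'y': 13}}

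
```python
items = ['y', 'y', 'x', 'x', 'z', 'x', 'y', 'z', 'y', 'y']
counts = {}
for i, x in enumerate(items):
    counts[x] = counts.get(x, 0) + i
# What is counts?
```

Initial: counts = {}, items = ['y', 'y', 'x', 'x', 'z', 'x', 'y', 'z', 'y', 'y']
i=0, x='y': counts = {'y': 0}
i=1, x='y': counts = {'y': 1}
i=2, x='x': counts = {'y': 1, 'x': 2}
i=3, x='x': counts = {'y': 1, 'x': 5}
i=4, x='z': counts = {'y': 1, 'x': 5, 'z': 4}
i=5, x='x': counts = {'y': 1, 'x': 10, 'z': 4}
i=6, x='y': counts = {'y': 7, 'x': 10, 'z': 4}
i=7, x='z': counts = {'y': 7, 'x': 10, 'z': 11}
i=8, x='y': counts = {'y': 15, 'x': 10, 'z': 11}
i=9, x='y': counts = {'y': 24, 'x': 10, 'z': 11}

{'y': 24, 'x': 10, 'z': 11}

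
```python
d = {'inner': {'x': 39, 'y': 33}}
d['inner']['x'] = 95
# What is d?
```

After line 1: d = {'inner': {'x': 39, 'y': 33}}
After line 2 (inner x overwritten): d = {'inner': {'x': 95, 'y': 33}}

{'inner': {'x': 95, 'y': 33}}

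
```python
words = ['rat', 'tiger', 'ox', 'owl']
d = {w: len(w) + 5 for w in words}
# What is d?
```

{'rat': 8, 'tiger': 10, 'ox': 7, 'owl': 8}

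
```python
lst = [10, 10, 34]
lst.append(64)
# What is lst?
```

[10, 10, 34, 64]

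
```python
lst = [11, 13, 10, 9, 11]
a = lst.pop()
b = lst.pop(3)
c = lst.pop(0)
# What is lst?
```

After line 1: lst = [11, 13, 10, 9, 11]
After line 2 (pop() -> a = 11): lst = [11, 13, 10, 9]
After line 3 (pop(3) -> b = 9): lst = [11, 13, 10]
After line 4 (pop(0) -> c = 11): lst = [13, 10]

[13, 10]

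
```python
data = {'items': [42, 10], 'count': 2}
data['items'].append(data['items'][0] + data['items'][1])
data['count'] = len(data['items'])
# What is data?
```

After line 1: data = {'items': [42, 10], 'count': 2}
After line 2 (append 42 + 10 = 52): data = {'items': [42, 10, 52], 'count': 2}
After line 3 (count = len(items) = 3): data = {'items': [42, 10, 52], 'count': 3}

{'items': [42, 10, 52], 'count': 3}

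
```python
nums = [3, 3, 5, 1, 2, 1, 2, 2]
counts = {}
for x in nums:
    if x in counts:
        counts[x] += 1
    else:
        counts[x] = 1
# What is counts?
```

Initial: counts = {}, nums = [3, 3, 5, 1, 2, 1, 2, 2]
See 3: counts = {3: 1}
See 3: counts = {3: 2}
See 5: counts = {3: 2, 5: 1}
See 1: counts = {3: 2, 5: 1, 1: 1}
See 2: counts = {3: 2, 5: 1, 1: 1, 2: 1}
See 1: counts = {3: 2, 5: 1, 1: 2, 2: 1}
See 2: counts = {3: 2, 5: 1, 1: 2, 2: 2}
See 2: counts = {3: 2, 5: 1, 1: 2, 2: 3}

{3: 2, 5: 1, 1: 2, 2: 3}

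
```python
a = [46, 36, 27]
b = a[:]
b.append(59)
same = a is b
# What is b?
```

After line 1: a = [46, 36, 27]
After line 2 (b = a[:] is a shallow copy, new object): a = [46, 36, 27], b = [46, 36, 27]
After line 3 (append only mutates b): a = [46, 36, 27], b = [46, 36, 27, 59]
After line 4 (same = a is b; different objects -> False): same = False

[46, 36, 27, 59]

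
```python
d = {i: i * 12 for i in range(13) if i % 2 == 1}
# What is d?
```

{1: 12, 3: 36, 5: 60, 7: 84, 9: 108, 11: 132}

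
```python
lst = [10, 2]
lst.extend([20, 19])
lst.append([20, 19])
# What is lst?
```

After line 1: lst = [10, 2]
After line 2 (extend unpacks [20, 19]): lst = [10, 2, 20, 19]
After line 3 (append adds [20, 19] as single element): lst = [10, 2, 20, 19, [20, 19]]

[10, 2, 20, 19, [20, 19]]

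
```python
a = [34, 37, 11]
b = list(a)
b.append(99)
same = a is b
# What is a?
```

After line 1: a = [34, 37, 11]
After line 2 (b = list(a) is a shallow copy, new object): a = [34, 37, 11], b = [34, 37, 11]
After line 3 (append only mutates b): a = [34, 37, 11], b = [34, 37, 11, 99]
After line 4 (same = a is b; different objects -> False): same = False

[34, 37, 11]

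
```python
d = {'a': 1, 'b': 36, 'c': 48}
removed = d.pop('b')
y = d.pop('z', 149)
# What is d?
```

After line 1: d = {'a': 1, 'b': 36, 'c': 48}
After line 2 (pop 'b' returns 36): d = {'a': 1, 'c': 48}, removed = 36
After line 3 (pop 'z' missing, returns default 149): d = {'a': 1, 'c': 48}, y = 149

{'a': 1, 'c': 48}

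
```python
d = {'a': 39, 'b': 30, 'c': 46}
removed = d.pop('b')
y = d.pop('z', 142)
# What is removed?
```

After line 1: d = {'a': 39, 'b': 30, 'c': 46}
After line 2 (pop 'b' returns 30): d = {'a': 39, 'c': 46}, removed = 30
After line 3 (pop 'z' missing, returns default 142): d = {'a': 39, 'c': 46}, y = 142

30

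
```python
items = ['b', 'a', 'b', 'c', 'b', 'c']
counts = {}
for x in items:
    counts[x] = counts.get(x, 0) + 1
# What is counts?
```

Initial: counts = {}, items = ['b', 'a', 'b', 'c', 'b', 'c']
See 'b': counts = {'b': 1}
See 'a': counts = {'b': 1, 'a': 1}
See 'b': counts = {'b': 2, 'a': 1}
See 'c': counts = {'b': 2, 'a': 1, 'c': 1}
See 'b': counts = {'b': 3, 'a': 1, 'c': 1}
See 'c': counts = {'b': 3, 'a': 1, 'c': 2}

{'b': 3, 'a': 1, 'c': 2}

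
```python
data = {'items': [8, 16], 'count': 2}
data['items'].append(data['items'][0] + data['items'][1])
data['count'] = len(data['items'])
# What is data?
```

After line 1: data = {'items': [8, 16], 'count': 2}
After line 2 (append 8 + 16 = 24): data = {'items': [8, 16, 24], 'count': 2}
After line 3 (count = len(items) = 3): data = {'items': [8, 16, 24], 'count': 3}

{'items': [8, 16, 24], 'count': 3}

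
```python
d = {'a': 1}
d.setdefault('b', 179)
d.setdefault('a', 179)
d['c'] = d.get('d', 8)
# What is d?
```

After line 1: d = {'a': 1}
After line 2 (setdefault adds 'b'=179): d = {'a': 1, 'b': 179}
After line 3 (setdefault 'a' no-op, already exists): d = {'a': 1, 'b': 179}
After line 4 (get('d', 8) returns default since 'd' not in d): d = {'a': 1, 'b': 179, 'c': 8}

{'a': 1, 'b': 179, 'c': 8}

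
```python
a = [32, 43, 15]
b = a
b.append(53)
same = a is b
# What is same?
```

After line 1: a = [32, 43, 15]
After line 2 (b = a is an alias, same object): a = [32, 43, 15], b = [32, 43, 15]
After line 3 (b.append mutates the shared list): a = [32, 43, 15, 53], b = [32, 43, 15, 53]
After line 4 (same = a is b; same object -> True): same = True

True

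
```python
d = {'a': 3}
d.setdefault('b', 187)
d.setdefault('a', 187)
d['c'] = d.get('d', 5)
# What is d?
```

After line 1: d = {'a': 3}
After line 2 (setdefault adds 'b'=187): d = {'a': 3, 'b': 187}
After line 3 (setdefault 'a' no-op, already exists): d = {'a': 3, 'b': 187}
After line 4 (get('d', 5) returns default since 'd' not in d): d = {'a': 3, 'b': 187, 'c': 5}

{'a': 3, 'b': 187, 'c': 5}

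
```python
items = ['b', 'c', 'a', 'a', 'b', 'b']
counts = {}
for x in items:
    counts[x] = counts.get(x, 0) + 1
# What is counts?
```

Initial: counts = {}, items = ['b', 'c', 'a', 'a', 'b', 'b']
See 'b': counts = {'b': 1}
See 'c': counts = {'b': 1, 'c': 1}
See 'a': counts = {'b': 1, 'c': 1, 'a': 1}
See 'a': counts = {'b': 1, 'c': 1, 'a': 2}
See 'b': counts = {'b': 2, 'c': 1, 'a': 2}
See 'b': counts = {'b': 3, 'c': 1, 'a': 2}

{'b': 3, 'c': 1, 'a': 2}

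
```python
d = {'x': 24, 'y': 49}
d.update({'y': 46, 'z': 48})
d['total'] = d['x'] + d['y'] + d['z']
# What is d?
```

After line 1: d = {'x': 24, 'y': 49}
After line 2 (y overwritten, z added): d = {'x': 24, 'y': 46, 'z': 48}
After line 3 (total = 24 + 46 + 48 = 118): d = {'x': 24, 'y': 46, 'z': 48, 'total': 118}

{'x': 24, 'y': 46, 'z': 48, 'total': 118}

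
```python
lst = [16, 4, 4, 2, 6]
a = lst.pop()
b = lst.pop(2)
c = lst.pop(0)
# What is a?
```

After line 1: lst = [16, 4, 4, 2, 6]
After line 2 (pop() -> a = 6): lst = [16, 4, 4, 2]
After line 3 (pop(2) -> b = 4): lst = [16, 4, 2]
After line 4 (pop(0) -> c = 16): lst = [4, 2]

6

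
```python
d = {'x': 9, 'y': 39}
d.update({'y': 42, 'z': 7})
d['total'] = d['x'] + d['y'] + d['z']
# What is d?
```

After line 1: d = {'x': 9, 'y': 39}
After line 2 (y overwritten, z added): d = {'x': 9, 'y': 42, 'z': 7}
After line 3 (total = 9 + 42 + 7 = 58): d = {'x': 9, 'y': 42, 'z': 7, 'total': 58}

{'x': 9, 'y': 42, 'z': 7, 'total': 58}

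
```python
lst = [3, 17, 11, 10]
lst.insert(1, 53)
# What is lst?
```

[3, 53, 17, 11, 10]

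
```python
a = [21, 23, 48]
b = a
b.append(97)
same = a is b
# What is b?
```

After line 1: a = [21, 23, 48]
After line 2 (b = a is an alias, same object): a = [21, 23, 48], b = [21, 23, 48]
After line 3 (b.append mutates the shared list): a = [21, 23, 48, 97], b = [21, 23, 48, 97]
After line 4 (same = a is b; same object -> True): same = True

[21, 23, 48, 97]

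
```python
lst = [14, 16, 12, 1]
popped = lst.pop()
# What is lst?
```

[14, 16, 12]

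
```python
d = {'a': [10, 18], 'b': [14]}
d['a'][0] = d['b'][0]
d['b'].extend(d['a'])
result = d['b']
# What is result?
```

After line 1: d = {'a': [10, 18], 'b': [14]}
After line 2 (a[0] = b[0] = 14): d = {'a': [14, 18], 'b': [14]}
After line 3 (b.extend(a) appends [14, 18]): d = {'a': [14, 18], 'b': [14, 14, 18]}
After line 4: result = d['b'] = [14, 14, 18]

[14, 14, 18]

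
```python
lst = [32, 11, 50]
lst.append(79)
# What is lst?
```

[32, 11, 50, 79]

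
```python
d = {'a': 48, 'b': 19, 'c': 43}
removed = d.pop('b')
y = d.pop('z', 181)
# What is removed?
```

After line 1: d = {'a': 48, 'b': 19, 'c': 43}
After line 2 (pop 'b' returns 19): d = {'a': 48, 'c': 43}, removed = 19
After line 3 (pop 'z' missing, returns default 181): d = {'a': 48, 'c': 43}, y = 181

19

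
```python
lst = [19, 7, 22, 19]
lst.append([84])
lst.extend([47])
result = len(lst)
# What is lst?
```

After line 1: lst = [19, 7, 22, 19]
After line 2 (append adds [84] as single element): lst = [19, 7, 22, 19, [84]]
After line 3 (extend unpacks [47], adds 47): lst = [19, 7, 22, 19, [84], 47]
After line 4: result = len(lst) = 6

[19, 7, 22, 19, [84], 47]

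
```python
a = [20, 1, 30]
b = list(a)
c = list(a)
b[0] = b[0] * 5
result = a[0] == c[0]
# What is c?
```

After line 1: a = [20, 1, 30]
After line 2 (b = list(a), copy): a = [20, 1, 30], b = [20, 1, 30]
After line 3 (c = list(a) is a copy, new object): c = [20, 1, 30]
After line 4 (b[0] = 20 * 5 = 100; only b mutates (copy)): a = [20, 1, 30], b = [100, 1, 30], c = [20, 1, 30]
After line 5 (a[0] = 20, c[0] = 20; result = True)

[20, 1, 30]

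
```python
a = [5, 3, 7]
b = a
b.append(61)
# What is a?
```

After line 1: a = [5, 3, 7]
After line 2 (b = a is an alias, same object): a = [5, 3, 7], b = [5, 3, 7]
After line 3 (b.append mutates the shared list): a = [5, 3, 7, 61], b = [5, 3, 7, 61]

[5, 3, 7, 61]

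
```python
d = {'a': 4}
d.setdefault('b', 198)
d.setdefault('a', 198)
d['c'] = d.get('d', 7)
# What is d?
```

After line 1: d = {'a': 4}
After line 2 (setdefault adds 'b'=198): d = {'a': 4, 'b': 198}
After line 3 (setdefault 'a' no-op, already exists): d = {'a': 4, 'b': 198}
After line 4 (get('d', 7) returns default since 'd' not in d): d = {'a': 4, 'b': 198, 'c': 7}

{'a': 4, 'b': 198, 'c': 7}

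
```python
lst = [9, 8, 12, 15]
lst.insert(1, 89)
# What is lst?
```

[9, 89, 8, 12, 15]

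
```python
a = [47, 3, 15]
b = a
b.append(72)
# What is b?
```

After line 1: a = [47, 3, 15]
After line 2 (b = a is an alias, same object): a = [47, 3, 15], b = [47, 3, 15]
After line 3 (b.append mutates the shared list): a = [47, 3, 15, 72], b = [47, 3, 15, 72]

[47, 3, 15, 72]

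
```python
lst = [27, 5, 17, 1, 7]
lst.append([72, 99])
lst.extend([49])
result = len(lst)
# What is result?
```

After line 1: lst = [27, 5, 17, 1, 7]
After line 2 (append adds [72, 99] as single element): lst = [27, 5, 17, 1, 7, [72, 99]]
After line 3 (extend unpacks [49], adds 49): lst = [27, 5, 17, 1, 7, [72, 99], 49]
After line 4: result = len(lst) = 7

7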